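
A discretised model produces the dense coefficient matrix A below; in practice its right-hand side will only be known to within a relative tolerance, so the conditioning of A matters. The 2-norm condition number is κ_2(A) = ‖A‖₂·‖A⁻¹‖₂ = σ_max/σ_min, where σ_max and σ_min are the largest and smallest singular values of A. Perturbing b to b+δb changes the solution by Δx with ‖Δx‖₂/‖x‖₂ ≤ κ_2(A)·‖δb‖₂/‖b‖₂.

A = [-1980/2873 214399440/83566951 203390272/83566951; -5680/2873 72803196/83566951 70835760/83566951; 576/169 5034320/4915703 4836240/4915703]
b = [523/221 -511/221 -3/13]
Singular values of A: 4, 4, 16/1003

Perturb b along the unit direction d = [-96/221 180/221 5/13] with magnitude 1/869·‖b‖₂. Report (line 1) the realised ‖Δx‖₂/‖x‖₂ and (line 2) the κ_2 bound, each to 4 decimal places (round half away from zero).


0.0013
0.2886

from the listed singular values, σ₁ = 4, σ_n = 16/1003
condition number: 4 ÷ (16/1003) = 250.7500
κ_2(A)·‖δb‖/‖b‖ = 0.2886
solve Ax = b  →  x = [0.1346 129.9350 -135.9577]
2-norm of b is 3.3166; of x, 188.0628
Δx = A⁻¹·δb where δb = 1/869·3.3166·d; ‖Δx‖ = 0.2393
relative error = 0.0013
realised/bound (from unrounded values) ≈ 0.0044


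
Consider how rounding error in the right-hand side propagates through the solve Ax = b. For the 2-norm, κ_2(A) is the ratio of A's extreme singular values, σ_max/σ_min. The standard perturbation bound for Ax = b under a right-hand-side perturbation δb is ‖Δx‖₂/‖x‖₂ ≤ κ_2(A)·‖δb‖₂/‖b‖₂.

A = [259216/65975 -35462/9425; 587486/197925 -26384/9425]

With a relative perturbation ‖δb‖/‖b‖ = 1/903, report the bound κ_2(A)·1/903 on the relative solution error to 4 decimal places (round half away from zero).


0.3023

M = AᵀA = [37995048484/1566972225 -344617472/14923545; -344617472/14923545 78146756/3553225]. tr(M)=17231336/372645, det(M)=1336336/46580625
char-poly roots: 1156/25 and 1156/1863225
σ_max=√(1156/25)=(34/5), σ_min=√(1156/1863225)=(34/1365) → κ = 273.0000
worst-case relative error ≤ 273.0000 × 1/903 = 0.3023


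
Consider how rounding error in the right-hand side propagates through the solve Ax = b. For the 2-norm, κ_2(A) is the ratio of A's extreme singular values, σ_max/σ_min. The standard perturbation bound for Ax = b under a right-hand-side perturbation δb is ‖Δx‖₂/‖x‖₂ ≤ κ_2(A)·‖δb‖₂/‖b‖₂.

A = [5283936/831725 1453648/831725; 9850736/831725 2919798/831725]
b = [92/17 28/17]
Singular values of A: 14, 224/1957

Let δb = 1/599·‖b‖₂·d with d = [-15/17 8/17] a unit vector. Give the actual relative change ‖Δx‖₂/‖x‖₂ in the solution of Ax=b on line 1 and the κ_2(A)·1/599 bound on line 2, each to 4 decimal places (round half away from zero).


0.0024
0.2042

largest singular value 14, smallest 224/1957
κ = σ_max/σ_min = 14/(224/1957) = 122.3125
bound on ‖Δx‖/‖x‖: κ·ε = 122.3125·1/599 = 0.2042
solve Ax = b  →  x = [10.0593 -33.4686]
‖b‖₂ = 5.6569 and ‖x‖₂ = 34.9476
with δb = [-0.0083 0.0044], A·Δx = δb → ‖Δx‖ = 0.0825
relative error = 0.0024
tightness: 0.0024 against a bound of 0.2042 (unrounded ratio ≈ 0.0116)


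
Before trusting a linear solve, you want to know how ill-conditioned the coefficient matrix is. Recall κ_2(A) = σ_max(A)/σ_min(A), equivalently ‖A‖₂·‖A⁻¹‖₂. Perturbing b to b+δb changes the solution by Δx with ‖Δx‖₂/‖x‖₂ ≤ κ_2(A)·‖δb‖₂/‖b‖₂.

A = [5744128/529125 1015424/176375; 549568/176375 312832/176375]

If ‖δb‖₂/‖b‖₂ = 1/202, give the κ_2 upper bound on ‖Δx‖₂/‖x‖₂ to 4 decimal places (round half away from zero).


M = AᵀA = [57141170176/447957225 2031517696/29863815; 2031517696/29863815 1806319616/49773025]. tr(M)=50794496/310005, det(M)=67108864/38750625
solving λ² − 50794496/310005·λ + 67108864/38750625 = 0 gives λ = 4096/25, 16384/1550025
σ_max=√(4096/25)=(64/5), σ_min=√(16384/1550025)=(128/1245) → κ = 124.5000
κ_2(A)·‖δb‖/‖b‖ = 0.6163

0.6163


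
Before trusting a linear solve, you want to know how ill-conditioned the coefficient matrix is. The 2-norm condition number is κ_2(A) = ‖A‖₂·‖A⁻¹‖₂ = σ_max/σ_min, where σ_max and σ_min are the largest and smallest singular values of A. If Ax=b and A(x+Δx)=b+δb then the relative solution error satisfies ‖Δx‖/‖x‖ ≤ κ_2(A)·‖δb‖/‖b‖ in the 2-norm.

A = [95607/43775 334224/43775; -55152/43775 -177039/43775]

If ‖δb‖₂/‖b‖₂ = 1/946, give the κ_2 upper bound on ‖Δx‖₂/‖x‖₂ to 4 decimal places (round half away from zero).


AᵀA = [42153777/6630625 144353664/6630625; 144353664/6630625 494977473/6630625]; tr = 859410/10609, det = 6561/10609
char-poly roots: 81 and 81/10609
so κ_2 = √(81 / (81/10609)) = 103.0000
κ_2(A)·‖δb‖/‖b‖ = 0.1089

0.1089


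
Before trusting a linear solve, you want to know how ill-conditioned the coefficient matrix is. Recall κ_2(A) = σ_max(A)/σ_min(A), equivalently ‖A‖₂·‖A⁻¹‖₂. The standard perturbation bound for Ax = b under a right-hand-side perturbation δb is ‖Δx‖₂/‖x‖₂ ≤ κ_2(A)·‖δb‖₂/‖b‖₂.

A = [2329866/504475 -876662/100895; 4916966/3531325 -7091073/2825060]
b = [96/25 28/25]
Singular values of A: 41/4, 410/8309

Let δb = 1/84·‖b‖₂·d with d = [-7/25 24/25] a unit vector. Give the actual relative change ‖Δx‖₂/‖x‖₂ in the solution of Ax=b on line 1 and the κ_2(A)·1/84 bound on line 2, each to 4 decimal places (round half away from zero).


largest singular value 41/4, smallest 410/8309
κ_2(A) = (41/4) / (410/8309) = 207.7250
perturbation bound = 207.7250·1/84 = 2.4729
solve Ax = b  →  x = [0.1836 -0.3443]
‖b‖₂ = 4.0000 and ‖x‖₂ = 0.3902
Δx = A⁻¹·δb where δb = 1/84·4.0000·d; ‖Δx‖ = 0.9650
relative error = 2.4729
tightness: 2.4729 against a bound of 2.4729; the bound is attained (ratio 1)

2.4729
2.4729


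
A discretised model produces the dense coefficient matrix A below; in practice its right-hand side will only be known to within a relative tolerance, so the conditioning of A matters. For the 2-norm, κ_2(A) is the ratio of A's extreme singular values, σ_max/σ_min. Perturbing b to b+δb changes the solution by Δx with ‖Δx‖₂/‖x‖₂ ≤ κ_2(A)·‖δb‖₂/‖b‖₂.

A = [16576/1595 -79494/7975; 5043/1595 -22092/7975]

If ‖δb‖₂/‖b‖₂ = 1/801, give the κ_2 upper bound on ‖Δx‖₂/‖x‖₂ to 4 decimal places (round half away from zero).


M = AᵀA = [12007825/101761 -11432820/101761; -11432820/101761 10891764/101761]. tr(M)=27229/121, det(M)=900/121
solving λ² − 27229/121·λ + 900/121 = 0 gives λ = 225, 4/121
so κ_2 = √(225 / (4/121)) = 82.5000
perturbation bound = 82.5000·1/801 = 0.1030

0.1030


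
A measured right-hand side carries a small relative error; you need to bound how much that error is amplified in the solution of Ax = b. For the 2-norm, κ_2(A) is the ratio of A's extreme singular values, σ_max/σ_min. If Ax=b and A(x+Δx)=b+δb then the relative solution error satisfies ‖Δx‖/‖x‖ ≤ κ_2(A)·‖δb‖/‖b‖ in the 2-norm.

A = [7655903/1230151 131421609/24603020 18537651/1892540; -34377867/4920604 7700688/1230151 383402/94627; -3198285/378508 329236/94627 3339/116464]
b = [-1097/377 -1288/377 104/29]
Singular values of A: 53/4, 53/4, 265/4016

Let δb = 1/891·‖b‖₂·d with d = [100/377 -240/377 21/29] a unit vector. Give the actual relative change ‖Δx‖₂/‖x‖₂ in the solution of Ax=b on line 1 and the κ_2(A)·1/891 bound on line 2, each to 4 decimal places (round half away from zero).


largest singular value 53/4, smallest 265/4016
κ_2(A) = (53/4) / (265/4016) = 200.8000
worst-case relative error ≤ 200.8000 × 1/891 = 0.2254
solve Ax = b  →  x = [-18.7913 -44.9029 36.1298]
2-norm of b is 5.7446; of x, 60.6197
with δb = [0.0017 -0.0041 0.0047], A·Δx = δb → ‖Δx‖ = 0.0977
dividing the unrounded norms, ‖Δx‖/‖x‖ = 0.0016
tightness: 0.0016 against a bound of 0.2254 (unrounded ratio ≈ 0.0072)

0.0016
0.2254


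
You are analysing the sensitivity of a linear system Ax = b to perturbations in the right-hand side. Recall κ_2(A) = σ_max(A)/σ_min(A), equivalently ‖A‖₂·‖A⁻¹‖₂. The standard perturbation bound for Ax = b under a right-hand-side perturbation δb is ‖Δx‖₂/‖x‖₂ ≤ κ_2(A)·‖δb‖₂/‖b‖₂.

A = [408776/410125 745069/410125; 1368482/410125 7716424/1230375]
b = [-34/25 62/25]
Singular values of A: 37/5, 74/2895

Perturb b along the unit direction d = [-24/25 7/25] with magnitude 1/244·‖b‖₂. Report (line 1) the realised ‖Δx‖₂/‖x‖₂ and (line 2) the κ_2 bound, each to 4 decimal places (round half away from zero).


σ_max = 37/5, σ_min = 74/2895
condition number: (37/5) ÷ (74/2895) = 289.5000
κ_2(A)·‖δb‖/‖b‖ = 1.1865
solve Ax = b  →  x = [-68.9110 37.0588]
2-norm of b is 2.8284; of x, 78.2437
re-solving with b+δb shifts x by Δx of norm 0.4535
dividing the unrounded norms, ‖Δx‖/‖x‖ = 0.0058
so the bound overstates the realised error by a factor of ≈ 204.7086 (computed from the unrounded values)

0.0058
1.1865


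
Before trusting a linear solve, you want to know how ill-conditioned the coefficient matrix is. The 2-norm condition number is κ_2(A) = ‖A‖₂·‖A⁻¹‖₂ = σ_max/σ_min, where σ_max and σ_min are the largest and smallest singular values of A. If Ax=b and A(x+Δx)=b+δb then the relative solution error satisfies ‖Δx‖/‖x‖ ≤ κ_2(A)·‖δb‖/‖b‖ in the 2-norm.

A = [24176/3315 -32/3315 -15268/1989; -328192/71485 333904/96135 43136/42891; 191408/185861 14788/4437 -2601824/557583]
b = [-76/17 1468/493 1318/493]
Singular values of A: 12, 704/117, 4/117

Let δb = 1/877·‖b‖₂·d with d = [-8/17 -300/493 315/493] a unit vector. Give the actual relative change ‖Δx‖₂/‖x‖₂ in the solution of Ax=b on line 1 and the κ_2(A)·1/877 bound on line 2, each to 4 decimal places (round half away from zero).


largest singular value 12, smallest 4/117
κ_2(A) = 12 / (4/117) = 351.0000
κ_2(A)·‖δb‖/‖b‖ = 0.4002
solve Ax = b  →  x = [33.3709 35.6318 32.2422]
2-norm of b is 6.0000; of x, 58.5047
re-solving with b+δb shifts x by Δx of norm 0.2001
realised ‖Δx‖/‖x‖ = 0.0034
tightness: 0.0034 against a bound of 0.4002 (unrounded ratio ≈ 0.0085)

0.0034
0.4002


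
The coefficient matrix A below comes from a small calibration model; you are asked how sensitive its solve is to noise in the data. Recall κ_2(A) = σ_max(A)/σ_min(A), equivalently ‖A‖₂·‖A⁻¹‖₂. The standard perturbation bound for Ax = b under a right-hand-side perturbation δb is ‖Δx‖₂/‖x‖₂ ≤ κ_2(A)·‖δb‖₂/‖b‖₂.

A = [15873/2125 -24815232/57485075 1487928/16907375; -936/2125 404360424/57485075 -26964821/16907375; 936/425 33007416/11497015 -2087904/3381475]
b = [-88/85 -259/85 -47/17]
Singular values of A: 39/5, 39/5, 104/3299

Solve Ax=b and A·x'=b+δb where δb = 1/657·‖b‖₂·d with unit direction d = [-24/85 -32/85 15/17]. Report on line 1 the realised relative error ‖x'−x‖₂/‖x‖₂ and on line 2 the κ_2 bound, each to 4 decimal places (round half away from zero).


σ_max = 39/5, σ_min = 104/3299
κ_2(A) = (39/5) / (104/3299) = 247.4250
worst-case relative error ≤ 247.4250 × 1/657 = 0.3766
solve Ax = b  →  x = [-0.2051 -7.4385 -30.8405]
‖b‖ = 4.2426, ‖x‖ = 31.7256
δb = ε·‖b‖·d = [-0.0018 -0.0024 0.0057]; solving A·Δx = δb gives ‖Δx‖ = 0.2048
dividing the unrounded norms, ‖Δx‖/‖x‖ = 0.0065
realised/bound (from unrounded values) ≈ 0.0171

0.0065
0.3766


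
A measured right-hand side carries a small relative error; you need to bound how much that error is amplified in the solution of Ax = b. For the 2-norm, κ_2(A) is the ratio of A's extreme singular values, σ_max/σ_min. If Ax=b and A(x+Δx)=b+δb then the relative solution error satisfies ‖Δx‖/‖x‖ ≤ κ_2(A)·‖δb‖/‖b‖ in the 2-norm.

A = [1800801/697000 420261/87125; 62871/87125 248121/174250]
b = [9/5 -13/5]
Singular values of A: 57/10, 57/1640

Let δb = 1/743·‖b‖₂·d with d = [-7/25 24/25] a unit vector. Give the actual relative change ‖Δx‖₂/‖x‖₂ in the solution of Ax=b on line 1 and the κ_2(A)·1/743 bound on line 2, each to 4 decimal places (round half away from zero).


largest singular value 57/10, smallest 57/1640
κ_2(A) = (57/10) / (57/1640) = 164.0000
bound on ‖Δx‖/‖x‖: κ·ε = 164.0000·1/743 = 0.2207
solve Ax = b  →  x = [76.2436 -40.4644]
‖b‖₂ = 3.1623 and ‖x‖₂ = 86.3160
δb = ε·‖b‖·d = [-0.0012 0.0041]; solving A·Δx = δb gives ‖Δx‖ = 0.1225
relative error = 0.0014
realised/bound (from unrounded values) ≈ 0.0064

0.0014
0.2207


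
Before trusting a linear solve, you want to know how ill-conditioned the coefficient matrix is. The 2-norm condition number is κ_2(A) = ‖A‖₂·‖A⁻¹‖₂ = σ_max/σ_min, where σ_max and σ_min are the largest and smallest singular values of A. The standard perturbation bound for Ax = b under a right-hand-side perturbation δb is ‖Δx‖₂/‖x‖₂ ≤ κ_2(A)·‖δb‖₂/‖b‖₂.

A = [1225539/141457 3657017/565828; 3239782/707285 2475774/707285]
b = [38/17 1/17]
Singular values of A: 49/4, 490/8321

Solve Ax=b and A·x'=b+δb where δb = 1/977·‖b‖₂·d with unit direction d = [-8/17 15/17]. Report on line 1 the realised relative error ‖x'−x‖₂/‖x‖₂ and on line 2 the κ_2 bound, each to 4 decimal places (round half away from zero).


σ_max = 49/4, σ_min = 490/8321
κ = σ_max/σ_min = (49/4)/(490/8321) = 208.0250
perturbation bound = 208.0250·1/977 = 0.2129
solve Ax = b  →  x = [10.3196 -13.4873]
‖b‖₂ = 2.2361 and ‖x‖₂ = 16.9824
re-solving with b+δb shifts x by Δx of norm 0.0389
dividing the unrounded norms, ‖Δx‖/‖x‖ = 0.0023
so the bound overstates the realised error by a factor of ≈ 93.0359 (computed from the unrounded values)

0.0023
0.2129


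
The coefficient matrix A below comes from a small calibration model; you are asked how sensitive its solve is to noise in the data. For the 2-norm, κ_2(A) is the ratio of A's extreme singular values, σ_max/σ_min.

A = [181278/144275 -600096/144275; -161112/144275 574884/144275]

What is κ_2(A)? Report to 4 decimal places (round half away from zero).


M = AᵀA = [69939108/24750625 -239482656/24750625; -239482656/24750625 821173392/24750625]. tr(M)=1425780/39601, det(M)=5184/39601
λ_max, λ_min = (1425780/39601 ± √2032027442064/1568239201)/2 = 36, 144/39601
so κ_2 = √(36 / (144/39601)) = 99.5000

99.5000


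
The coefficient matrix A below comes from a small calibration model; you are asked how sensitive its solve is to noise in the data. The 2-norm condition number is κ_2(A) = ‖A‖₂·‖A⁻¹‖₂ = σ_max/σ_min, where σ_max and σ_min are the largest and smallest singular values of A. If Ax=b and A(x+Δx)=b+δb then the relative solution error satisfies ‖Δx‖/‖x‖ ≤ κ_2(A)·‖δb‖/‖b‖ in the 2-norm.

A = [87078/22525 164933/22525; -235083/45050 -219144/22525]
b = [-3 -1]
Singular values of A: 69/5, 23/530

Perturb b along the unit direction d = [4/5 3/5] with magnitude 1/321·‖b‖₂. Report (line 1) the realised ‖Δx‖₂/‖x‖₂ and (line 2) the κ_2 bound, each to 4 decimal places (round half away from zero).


0.0033
0.9907

σ_max = 69/5, σ_min = 23/530
condition number: (69/5) ÷ (23/530) = 318.0000
perturbation bound = 318.0000·1/321 = 0.9907
solve Ax = b  →  x = [60.9633 -32.5959]
‖b‖₂ = 3.1623 and ‖x‖₂ = 69.1305
re-solving with b+δb shifts x by Δx of norm 0.2270
realised ‖Δx‖/‖x‖ = 0.0033
so the bound overstates the realised error by a factor of ≈ 301.6815 (computed from the unrounded values)


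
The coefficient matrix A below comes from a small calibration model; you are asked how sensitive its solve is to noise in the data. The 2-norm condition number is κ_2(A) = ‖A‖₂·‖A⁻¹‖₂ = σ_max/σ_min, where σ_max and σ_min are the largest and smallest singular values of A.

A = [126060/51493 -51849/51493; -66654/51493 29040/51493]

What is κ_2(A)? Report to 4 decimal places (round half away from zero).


116.5000

AᵀA = [70359444/9174841 -29313900/9174841; -29313900/9174841 12220209/9174841]; tr = 488637/54289, det = 324/54289
eigenvalues of AᵀA: λ = (tr ± √(tr²−4·det))/2 = 9, 36/54289
κ_2(A) = √(λ_max/λ_min) = √(9 / (36/54289)) = 116.5000


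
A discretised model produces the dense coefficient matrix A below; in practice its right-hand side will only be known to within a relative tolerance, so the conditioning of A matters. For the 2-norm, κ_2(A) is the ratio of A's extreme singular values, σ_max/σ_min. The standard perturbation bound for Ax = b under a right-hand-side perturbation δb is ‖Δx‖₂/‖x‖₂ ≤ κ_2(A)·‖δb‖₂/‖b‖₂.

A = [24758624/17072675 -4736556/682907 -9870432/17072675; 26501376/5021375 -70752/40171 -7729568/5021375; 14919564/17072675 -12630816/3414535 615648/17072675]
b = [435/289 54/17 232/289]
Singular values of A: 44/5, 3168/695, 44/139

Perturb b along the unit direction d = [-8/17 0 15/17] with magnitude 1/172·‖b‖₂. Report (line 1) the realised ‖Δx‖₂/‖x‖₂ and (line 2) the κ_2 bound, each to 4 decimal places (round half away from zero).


0.1192
0.1616

from the listed singular values, σ₁ = 44/5, σ_n = 44/139
κ = σ_max/σ_min = (44/5)/(44/139) = 27.8000
worst-case relative error ≤ 27.8000 × 1/172 = 0.1616
solve Ax = b  →  x = [0.5257 -0.0943 -0.1533]
‖b‖ = 3.6056, ‖x‖ = 0.5556
δb = ε·‖b‖·d = [-0.0099 0.0000 0.0185]; solving A·Δx = δb gives ‖Δx‖ = 0.0662
relative error = 0.1192
so the bound overstates the realised error by a factor of ≈ 1.3561 (computed from the unrounded values)


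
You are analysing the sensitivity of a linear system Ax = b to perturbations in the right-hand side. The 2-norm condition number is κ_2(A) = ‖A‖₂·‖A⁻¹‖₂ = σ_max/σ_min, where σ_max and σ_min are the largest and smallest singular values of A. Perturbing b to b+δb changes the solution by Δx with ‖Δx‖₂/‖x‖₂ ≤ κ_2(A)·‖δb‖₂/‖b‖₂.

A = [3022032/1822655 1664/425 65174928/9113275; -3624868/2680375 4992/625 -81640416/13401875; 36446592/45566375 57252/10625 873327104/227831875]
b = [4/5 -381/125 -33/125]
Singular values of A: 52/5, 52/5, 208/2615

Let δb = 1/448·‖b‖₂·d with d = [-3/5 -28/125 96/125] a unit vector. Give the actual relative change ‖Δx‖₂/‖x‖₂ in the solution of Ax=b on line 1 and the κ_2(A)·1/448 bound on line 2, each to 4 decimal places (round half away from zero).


largest singular value 52/5, smallest 208/2615
κ = σ_max/σ_min = (52/5)/(208/2615) = 130.7500
bound on ‖Δx‖/‖x‖: κ·ε = 130.7500·1/448 = 0.2919
solve Ax = b  →  x = [0.0484 -0.2093 0.2152]
2-norm of b is 3.1623; of x, 0.3041
re-solving with b+δb shifts x by Δx of norm 0.0887
realised ‖Δx‖/‖x‖ = 0.2919
so the bound is sharp here: realised error equals the bound

0.2919
0.2919


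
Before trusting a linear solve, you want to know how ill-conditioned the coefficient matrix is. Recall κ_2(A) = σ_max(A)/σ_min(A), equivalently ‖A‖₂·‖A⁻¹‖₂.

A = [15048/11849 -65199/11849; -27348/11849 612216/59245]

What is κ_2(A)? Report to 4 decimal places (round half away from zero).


340.0000

form AᵀA = [3371472/485809 -74908152/2429045; -74908152/2429045 1664640729/12145225] with trace 1040409/7225 and determinant 1296/7225
solving λ² − 1040409/7225·λ + 1296/7225 = 0 gives λ = 144, 9/7225
so κ_2 = √(144 / (9/7225)) = 340.0000


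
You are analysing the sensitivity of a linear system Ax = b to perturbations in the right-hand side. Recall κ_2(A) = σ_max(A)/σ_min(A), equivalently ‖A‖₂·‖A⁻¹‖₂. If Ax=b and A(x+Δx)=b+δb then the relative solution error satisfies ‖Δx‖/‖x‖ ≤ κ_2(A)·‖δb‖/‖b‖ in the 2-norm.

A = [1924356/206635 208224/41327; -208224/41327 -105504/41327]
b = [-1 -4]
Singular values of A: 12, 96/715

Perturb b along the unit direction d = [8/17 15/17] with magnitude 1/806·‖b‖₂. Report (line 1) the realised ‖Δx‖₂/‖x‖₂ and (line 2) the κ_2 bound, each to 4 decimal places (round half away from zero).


from the listed singular values, σ₁ = 12, σ_n = 96/715
condition number: 12 ÷ (96/715) = 89.3750
worst-case relative error ≤ 89.3750 × 1/806 = 0.1109
solve Ax = b  →  x = [14.0931 -26.2475]
2-norm of b is 4.1231; of x, 29.7918
δb = ε·‖b‖·d = [0.0024 0.0045]; solving A·Δx = δb gives ‖Δx‖ = 0.0381
relative error = 0.0013
realised/bound (from unrounded values) ≈ 0.0115

0.0013
0.1109


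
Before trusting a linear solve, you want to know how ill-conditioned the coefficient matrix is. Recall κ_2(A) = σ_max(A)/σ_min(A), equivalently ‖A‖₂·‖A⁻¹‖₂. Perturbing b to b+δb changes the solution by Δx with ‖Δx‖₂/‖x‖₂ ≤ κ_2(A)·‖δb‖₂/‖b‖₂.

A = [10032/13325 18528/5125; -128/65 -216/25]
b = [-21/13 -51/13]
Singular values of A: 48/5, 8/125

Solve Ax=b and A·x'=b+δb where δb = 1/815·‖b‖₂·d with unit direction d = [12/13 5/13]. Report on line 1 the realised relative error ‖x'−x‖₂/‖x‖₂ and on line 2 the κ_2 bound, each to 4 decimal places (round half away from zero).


σ_max = 48/5, σ_min = 8/125
κ = σ_max/σ_min = (48/5)/(8/125) = 150.0000
worst-case relative error ≤ 150.0000 × 1/815 = 0.1840
solve Ax = b  →  x = [45.8003 -9.9848]
‖b‖ = 4.2426, ‖x‖ = 46.8760
Δx = A⁻¹·δb where δb = 1/815·4.2426·d; ‖Δx‖ = 0.0813
dividing the unrounded norms, ‖Δx‖/‖x‖ = 0.0017
so the bound overstates the realised error by a factor of ≈ 106.0684 (computed from the unrounded values)

0.0017
0.1840


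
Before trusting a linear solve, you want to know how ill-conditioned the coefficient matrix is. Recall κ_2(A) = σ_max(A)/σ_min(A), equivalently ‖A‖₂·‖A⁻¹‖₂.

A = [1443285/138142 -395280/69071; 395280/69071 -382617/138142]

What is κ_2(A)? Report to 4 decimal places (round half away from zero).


form AᵀA = [9370438425/66031876 -1248689520/16507969; -1248689520/16507969 2669138001/66031876] with trace 20829717/114242 and determinant 13286025/913936
λ_max, λ_min = (20829717/114242 ± √108279549816516/3262808641)/2 = 729/4, 18225/228484
σ_max=√(729/4)=(27/2), σ_min=√(18225/228484)=(135/478) → κ = 47.8000

47.8000


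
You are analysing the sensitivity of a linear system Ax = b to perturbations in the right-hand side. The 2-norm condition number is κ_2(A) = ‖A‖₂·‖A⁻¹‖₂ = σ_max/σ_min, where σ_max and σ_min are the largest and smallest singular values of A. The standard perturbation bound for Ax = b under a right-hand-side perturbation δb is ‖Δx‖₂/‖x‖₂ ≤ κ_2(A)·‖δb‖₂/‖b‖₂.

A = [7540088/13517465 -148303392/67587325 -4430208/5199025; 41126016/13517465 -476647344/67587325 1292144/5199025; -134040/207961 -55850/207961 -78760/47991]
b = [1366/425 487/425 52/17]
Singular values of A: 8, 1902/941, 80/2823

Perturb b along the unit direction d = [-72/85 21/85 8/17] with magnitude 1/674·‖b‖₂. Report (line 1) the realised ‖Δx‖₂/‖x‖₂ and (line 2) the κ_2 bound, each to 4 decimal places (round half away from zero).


from the listed singular values, σ₁ = 8, σ_n = 80/2823
κ = σ_max/σ_min = 8/(80/2823) = 282.3000
κ_2(A)·‖δb‖/‖b‖ = 0.4188
solve Ax = b  →  x = [29.4610 12.0046 -15.3989]
‖b‖ = 4.5826, ‖x‖ = 35.3438
δb = ε·‖b‖·d = [-0.0058 0.0017 0.0032]; solving A·Δx = δb gives ‖Δx‖ = 0.2399
relative error = 0.0068
so the bound overstates the realised error by a factor of ≈ 61.7013 (computed from the unrounded values)

0.0068
0.4188


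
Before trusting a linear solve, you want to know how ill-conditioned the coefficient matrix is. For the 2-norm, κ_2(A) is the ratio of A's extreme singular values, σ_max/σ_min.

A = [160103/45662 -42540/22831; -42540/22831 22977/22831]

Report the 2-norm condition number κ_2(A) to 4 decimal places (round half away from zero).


M = AᵀA = [113742481/7214596 -15165510/1803649; -15165510/1803649 8088561/1803649]. tr(M)=505525/24964, det(M)=81/24964
solving λ² − 505525/24964·λ + 81/24964 = 0 gives λ = 81/4, 1/6241
κ = σ_max/σ_min = (9/2)/(1/79) = 355.5000

355.5000


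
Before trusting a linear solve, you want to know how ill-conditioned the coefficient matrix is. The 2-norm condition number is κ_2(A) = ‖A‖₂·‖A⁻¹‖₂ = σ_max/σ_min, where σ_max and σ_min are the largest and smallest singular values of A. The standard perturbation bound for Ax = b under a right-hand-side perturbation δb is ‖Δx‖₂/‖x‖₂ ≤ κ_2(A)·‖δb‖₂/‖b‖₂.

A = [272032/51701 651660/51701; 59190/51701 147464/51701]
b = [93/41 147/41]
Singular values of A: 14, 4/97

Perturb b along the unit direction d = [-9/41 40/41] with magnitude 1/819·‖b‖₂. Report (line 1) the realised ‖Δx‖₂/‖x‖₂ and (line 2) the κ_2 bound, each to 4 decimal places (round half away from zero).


0.0017
0.4145

σ_max = 14, σ_min = 4/97
κ_2(A) = 14 / (4/97) = 339.5000
perturbation bound = 339.5000·1/819 = 0.4145
solve Ax = b  →  x = [-67.0714 28.1786]
2-norm of b is 4.2426; of x, 72.7503
Δx = A⁻¹·δb where δb = 1/819·4.2426·d; ‖Δx‖ = 0.1256
relative error = 0.0017
tightness: 0.0017 against a bound of 0.4145 (unrounded ratio ≈ 0.0042)


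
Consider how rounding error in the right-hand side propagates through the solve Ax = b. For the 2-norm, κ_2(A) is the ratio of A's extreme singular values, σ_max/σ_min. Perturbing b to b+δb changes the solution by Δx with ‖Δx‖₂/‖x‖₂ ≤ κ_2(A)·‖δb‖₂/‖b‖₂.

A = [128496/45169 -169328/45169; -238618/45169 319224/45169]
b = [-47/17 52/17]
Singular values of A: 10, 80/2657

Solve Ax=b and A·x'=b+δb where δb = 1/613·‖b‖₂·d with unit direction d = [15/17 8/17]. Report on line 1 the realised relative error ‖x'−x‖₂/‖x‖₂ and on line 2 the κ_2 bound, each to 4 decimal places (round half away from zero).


largest singular value 10, smallest 80/2657
κ_2(A) = 10 / (80/2657) = 332.1250
κ_2(A)·‖δb‖/‖b‖ = 0.5418
solve Ax = b  →  x = [-26.8100 -19.6075]
‖b‖ = 4.1231, ‖x‖ = 33.2149
δb = ε·‖b‖·d = [0.0059 0.0032]; solving A·Δx = δb gives ‖Δx‖ = 0.2234
dividing the unrounded norms, ‖Δx‖/‖x‖ = 0.0067
so the bound overstates the realised error by a factor of ≈ 80.5580 (computed from the unrounded values)

0.0067
0.5418


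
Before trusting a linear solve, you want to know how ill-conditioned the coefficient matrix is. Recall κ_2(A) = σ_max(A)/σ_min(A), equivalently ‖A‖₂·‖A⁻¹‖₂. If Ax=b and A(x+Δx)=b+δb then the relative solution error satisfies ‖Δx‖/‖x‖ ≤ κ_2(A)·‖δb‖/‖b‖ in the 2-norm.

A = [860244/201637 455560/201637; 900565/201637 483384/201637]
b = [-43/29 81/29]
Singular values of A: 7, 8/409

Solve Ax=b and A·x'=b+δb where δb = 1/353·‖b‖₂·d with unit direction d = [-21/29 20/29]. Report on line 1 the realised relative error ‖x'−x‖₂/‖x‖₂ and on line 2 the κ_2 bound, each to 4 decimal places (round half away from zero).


0.0030
1.0138

σ_max = 7, σ_min = 8/409
condition number: 7 ÷ (8/409) = 357.8750
κ_2(A)·‖δb‖/‖b‖ = 1.0138
solve Ax = b  →  x = [-72.0504 135.3981]
2-norm of b is 3.1623; of x, 153.3751
with δb = [-0.0065 0.0062], A·Δx = δb → ‖Δx‖ = 0.4580
realised ‖Δx‖/‖x‖ = 0.0030
realised/bound (from unrounded values) ≈ 0.0029


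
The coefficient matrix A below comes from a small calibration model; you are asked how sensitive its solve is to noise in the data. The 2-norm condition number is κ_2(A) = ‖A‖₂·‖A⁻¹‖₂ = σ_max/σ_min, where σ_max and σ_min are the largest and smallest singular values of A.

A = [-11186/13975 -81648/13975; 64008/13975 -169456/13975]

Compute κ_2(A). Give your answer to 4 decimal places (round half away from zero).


5.3750

AᵀA = [4996628/231125 -11755296/231125; -11755296/231125 41871872/231125]; tr = 374948/1849, det = 2458624/1849
solving λ² − 374948/1849·λ + 2458624/1849 = 0 gives λ = 196, 12544/1849
so κ_2 = √(196 / (12544/1849)) = 5.3750


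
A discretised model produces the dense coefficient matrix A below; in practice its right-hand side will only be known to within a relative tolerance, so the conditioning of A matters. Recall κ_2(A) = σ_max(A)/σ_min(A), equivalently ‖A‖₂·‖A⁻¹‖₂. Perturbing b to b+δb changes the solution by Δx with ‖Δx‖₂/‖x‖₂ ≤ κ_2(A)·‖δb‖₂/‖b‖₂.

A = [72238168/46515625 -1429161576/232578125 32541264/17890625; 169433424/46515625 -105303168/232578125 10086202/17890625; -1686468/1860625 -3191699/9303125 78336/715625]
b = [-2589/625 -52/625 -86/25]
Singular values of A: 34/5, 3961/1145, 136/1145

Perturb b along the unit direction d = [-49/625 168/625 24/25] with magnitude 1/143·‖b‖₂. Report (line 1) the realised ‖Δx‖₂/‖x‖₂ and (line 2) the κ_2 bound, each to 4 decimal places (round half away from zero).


from the listed singular values, σ₁ = 34/5, σ_n = 136/1145
κ_2(A) = (34/5) / (136/1145) = 57.2500
perturbation bound = 57.2500·1/143 = 0.4003
solve Ax = b  →  x = [3.0365 -5.7844 -24.4118]
‖b‖₂ = 5.3852 and ‖x‖₂ = 25.2708
Δx = A⁻¹·δb where δb = 1/143·5.3852·d; ‖Δx‖ = 0.3171
relative error = 0.0125
so the bound overstates the realised error by a factor of ≈ 31.9102 (computed from the unrounded values)

0.0125
0.4003


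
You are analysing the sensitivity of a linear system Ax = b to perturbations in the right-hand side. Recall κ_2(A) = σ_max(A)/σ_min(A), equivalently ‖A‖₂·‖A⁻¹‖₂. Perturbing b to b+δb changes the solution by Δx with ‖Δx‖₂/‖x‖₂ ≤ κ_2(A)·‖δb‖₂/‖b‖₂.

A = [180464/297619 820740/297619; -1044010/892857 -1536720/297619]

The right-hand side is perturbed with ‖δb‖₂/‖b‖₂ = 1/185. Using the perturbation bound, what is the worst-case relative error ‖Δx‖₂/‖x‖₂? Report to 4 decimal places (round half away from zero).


2.0773

AᵀA = [4785682276/2758455441 2362967840/306495049; 2362967840/306495049 10502154000/306495049]; tr = 59074996/1640961, det = 1600/182329
solving λ² − 59074996/1640961·λ + 1600/182329 = 0 gives λ = 36, 400/1640961
σ_max=√36=6, σ_min=√(400/1640961)=(20/1281) → κ = 384.3000
bound on ‖Δx‖/‖x‖: κ·ε = 384.3000·1/185 = 2.0773


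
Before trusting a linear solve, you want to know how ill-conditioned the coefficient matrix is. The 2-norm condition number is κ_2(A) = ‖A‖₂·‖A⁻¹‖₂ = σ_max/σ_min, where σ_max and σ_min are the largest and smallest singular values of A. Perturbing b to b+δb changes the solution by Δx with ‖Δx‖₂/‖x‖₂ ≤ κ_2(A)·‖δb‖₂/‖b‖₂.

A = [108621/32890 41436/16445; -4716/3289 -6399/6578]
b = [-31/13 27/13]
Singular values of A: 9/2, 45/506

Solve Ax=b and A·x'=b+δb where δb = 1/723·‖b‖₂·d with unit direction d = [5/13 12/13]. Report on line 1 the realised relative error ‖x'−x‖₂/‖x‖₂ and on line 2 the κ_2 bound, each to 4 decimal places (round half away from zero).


0.0044
0.0700

σ_max = 9/2, σ_min = 45/506
condition number: (9/2) ÷ (45/506) = 50.6000
κ_2(A)·‖δb‖/‖b‖ = 0.0700
solve Ax = b  →  x = [-7.2800 8.5956]
‖b‖₂ = 3.1623 and ‖x‖₂ = 11.2642
with δb = [0.0017 0.0040], A·Δx = δb → ‖Δx‖ = 0.0492
dividing the unrounded norms, ‖Δx‖/‖x‖ = 0.0044
tightness: 0.0044 against a bound of 0.0700 (unrounded ratio ≈ 0.0624)


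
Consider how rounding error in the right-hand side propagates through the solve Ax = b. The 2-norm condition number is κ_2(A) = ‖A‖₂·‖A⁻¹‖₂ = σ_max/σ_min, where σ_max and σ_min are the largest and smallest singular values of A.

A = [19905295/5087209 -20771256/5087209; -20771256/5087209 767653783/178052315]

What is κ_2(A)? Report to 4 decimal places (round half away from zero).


338.7440

form AᵀA = [984144880921/30772527241 -36166661692128/1077038453435; -36166661692128/1077038453435 1329146906576329/37696345870225] with trace 3013941005594/44823241225 and determinant 70644025/1792929649
solving λ² − 3013941005594/44823241225·λ + 70644025/1792929649 = 0 gives λ = 1681/25, 1050625/1792929649
κ_2(A) = √(λ_max/λ_min) = √((1681/25) / (1050625/1792929649)) = 338.7440


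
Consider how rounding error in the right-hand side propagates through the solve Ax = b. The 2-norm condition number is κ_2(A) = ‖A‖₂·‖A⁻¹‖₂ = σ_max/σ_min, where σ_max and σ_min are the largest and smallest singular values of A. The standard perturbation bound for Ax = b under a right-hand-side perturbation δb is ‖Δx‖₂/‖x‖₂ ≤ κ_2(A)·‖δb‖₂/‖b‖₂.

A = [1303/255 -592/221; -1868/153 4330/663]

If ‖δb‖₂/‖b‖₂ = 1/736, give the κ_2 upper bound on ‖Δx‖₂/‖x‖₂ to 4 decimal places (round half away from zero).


0.4586

M = AᵀA = [102515881/585225 -3644968/39015; -3644968/39015 129604/2601]. tr(M)=455629/2025, det(M)=4/9
eigenvalues of AᵀA: λ = (tr ± √(tr²−4·det))/2 = 225, 4/2025
so κ_2 = √(225 / (4/2025)) = 337.5000
perturbation bound = 337.5000·1/736 = 0.4586


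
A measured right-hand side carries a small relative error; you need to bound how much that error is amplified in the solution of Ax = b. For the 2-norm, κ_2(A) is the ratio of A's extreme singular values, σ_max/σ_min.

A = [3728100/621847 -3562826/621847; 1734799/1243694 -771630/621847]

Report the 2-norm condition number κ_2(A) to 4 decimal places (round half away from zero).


130.7500

form AᵀA = [34862847121/920151556 -8299751985/230037889; -8299751985/230037889 7905497896/230037889] with trace 79054505/1094116 and determinant 83521/273529
eigenvalues of AᵀA: λ = (tr ± √(tr²−4·det))/2 = 289/4, 1156/273529
κ_2(A) = √(λ_max/λ_min) = √((289/4) / (1156/273529)) = 130.7500


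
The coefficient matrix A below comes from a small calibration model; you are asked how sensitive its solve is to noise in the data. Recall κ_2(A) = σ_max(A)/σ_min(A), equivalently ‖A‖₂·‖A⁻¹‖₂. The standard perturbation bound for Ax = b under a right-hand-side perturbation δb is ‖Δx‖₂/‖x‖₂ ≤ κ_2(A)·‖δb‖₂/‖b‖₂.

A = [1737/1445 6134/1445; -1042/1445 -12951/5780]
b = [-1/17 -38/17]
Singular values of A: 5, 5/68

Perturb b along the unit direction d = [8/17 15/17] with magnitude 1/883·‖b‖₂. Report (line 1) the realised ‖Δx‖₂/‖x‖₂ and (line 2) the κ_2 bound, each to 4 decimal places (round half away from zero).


0.0013
0.0770

σ_max = 5, σ_min = 5/68
condition number: 5 ÷ (5/68) = 68.0000
bound on ‖Δx‖/‖x‖: κ·ε = 68.0000·1/883 = 0.0770
solve Ax = b  →  x = [26.1680 -7.4240]
‖b‖₂ = 2.2361 and ‖x‖₂ = 27.2007
δb = ε·‖b‖·d = [0.0012 0.0022]; solving A·Δx = δb gives ‖Δx‖ = 0.0344
relative error = 0.0013
realised/bound (from unrounded values) ≈ 0.0164


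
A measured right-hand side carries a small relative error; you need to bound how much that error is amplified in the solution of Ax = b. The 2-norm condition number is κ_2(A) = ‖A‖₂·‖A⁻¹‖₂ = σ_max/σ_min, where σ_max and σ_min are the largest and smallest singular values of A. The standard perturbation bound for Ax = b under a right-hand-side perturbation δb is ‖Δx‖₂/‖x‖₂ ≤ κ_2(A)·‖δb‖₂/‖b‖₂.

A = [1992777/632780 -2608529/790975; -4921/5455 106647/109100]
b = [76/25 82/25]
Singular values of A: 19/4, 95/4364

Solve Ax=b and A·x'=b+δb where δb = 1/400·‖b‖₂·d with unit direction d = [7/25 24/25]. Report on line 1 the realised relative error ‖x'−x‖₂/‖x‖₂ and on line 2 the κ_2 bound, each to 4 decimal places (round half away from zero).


0.0028
0.5455

σ_max = 19/4, σ_min = 95/4364
condition number: (19/4) ÷ (95/4364) = 218.2000
κ_2(A)·‖δb‖/‖b‖ = 0.5455
solve Ax = b  →  x = [133.3488 126.4174]
‖b‖₂ = 4.4721 and ‖x‖₂ = 183.7479
δb = ε·‖b‖·d = [0.0031 0.0107]; solving A·Δx = δb gives ‖Δx‖ = 0.5136
dividing the unrounded norms, ‖Δx‖/‖x‖ = 0.0028
tightness: 0.0028 against a bound of 0.5455 (unrounded ratio ≈ 0.0051)


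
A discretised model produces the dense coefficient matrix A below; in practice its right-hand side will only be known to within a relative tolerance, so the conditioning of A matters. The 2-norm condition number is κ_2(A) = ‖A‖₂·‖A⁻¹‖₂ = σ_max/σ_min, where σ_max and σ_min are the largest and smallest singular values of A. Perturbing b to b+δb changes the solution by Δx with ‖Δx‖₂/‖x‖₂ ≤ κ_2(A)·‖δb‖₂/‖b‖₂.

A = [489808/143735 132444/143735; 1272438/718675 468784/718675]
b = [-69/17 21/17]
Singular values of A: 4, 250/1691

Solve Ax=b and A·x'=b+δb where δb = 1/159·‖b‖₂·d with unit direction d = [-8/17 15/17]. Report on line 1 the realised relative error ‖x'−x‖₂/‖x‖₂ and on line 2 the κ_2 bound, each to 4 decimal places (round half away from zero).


0.0089
0.1702

from the listed singular values, σ₁ = 4, σ_n = 250/1691
κ_2(A) = 4 / (250/1691) = 27.0560
κ_2(A)·‖δb‖/‖b‖ = 0.1702
solve Ax = b  →  x = [-6.4018 19.2703]
2-norm of b is 4.2426; of x, 20.3059
re-solving with b+δb shifts x by Δx of norm 0.1805
realised ‖Δx‖/‖x‖ = 0.0089
so the bound overstates the realised error by a factor of ≈ 19.1445 (computed from the unrounded values)


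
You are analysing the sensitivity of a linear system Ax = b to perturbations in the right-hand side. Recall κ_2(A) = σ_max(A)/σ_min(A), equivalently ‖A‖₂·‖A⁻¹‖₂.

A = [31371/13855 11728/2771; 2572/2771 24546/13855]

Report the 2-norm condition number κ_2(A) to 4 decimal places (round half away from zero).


326.0000

form AᵀA = [1149519241/191961025 86210280/7678441; 86210280/7678441 4041155716/191961025] with trace 17960813/664225 and determinant 114244/16605625
solving λ² − 17960813/664225·λ + 114244/16605625 = 0 gives λ = 676/25, 169/664225
κ_2(A) = √(λ_max/λ_min) = √((676/25) / (169/664225)) = 326.0000


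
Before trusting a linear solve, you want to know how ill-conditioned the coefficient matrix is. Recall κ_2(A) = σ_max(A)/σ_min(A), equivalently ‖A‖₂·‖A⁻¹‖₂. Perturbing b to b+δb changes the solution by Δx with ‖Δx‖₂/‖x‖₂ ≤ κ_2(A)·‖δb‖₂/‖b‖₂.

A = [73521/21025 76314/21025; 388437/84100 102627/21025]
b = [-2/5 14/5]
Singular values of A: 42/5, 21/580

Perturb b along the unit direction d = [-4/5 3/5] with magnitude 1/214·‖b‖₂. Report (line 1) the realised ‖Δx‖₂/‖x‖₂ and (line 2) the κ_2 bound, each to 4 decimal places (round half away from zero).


0.0066
1.0841

from the listed singular values, σ₁ = 42/5, σ_n = 21/580
condition number: (42/5) ÷ (21/580) = 232.0000
worst-case relative error ≤ 232.0000 × 1/214 = 1.0841
solve Ax = b  →  x = [-39.8358 38.2677]
‖b‖ = 2.8284, ‖x‖ = 55.2386
re-solving with b+δb shifts x by Δx of norm 0.3650
relative error = 0.0066
tightness: 0.0066 against a bound of 1.0841 (unrounded ratio ≈ 0.0061)


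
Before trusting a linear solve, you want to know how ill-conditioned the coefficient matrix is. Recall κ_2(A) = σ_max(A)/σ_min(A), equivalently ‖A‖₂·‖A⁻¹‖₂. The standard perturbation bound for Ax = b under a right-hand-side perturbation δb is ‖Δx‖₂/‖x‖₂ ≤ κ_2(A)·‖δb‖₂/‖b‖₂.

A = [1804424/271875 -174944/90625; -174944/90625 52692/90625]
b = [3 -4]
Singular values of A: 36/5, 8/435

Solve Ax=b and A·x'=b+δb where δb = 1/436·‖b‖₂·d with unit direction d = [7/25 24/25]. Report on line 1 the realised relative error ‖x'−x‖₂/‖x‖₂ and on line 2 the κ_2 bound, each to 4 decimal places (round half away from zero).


from the listed singular values, σ₁ = 36/5, σ_n = 8/435
κ_2(A) = (36/5) / (8/435) = 391.5000
κ_2(A)·‖δb‖/‖b‖ = 0.8979
solve Ax = b  →  x = [-45.1417 -156.7556]
2-norm of b is 5.0000; of x, 163.1259
Δx = A⁻¹·δb where δb = 1/436·5.0000·d; ‖Δx‖ = 0.6236
dividing the unrounded norms, ‖Δx‖/‖x‖ = 0.0038
tightness: 0.0038 against a bound of 0.8979 (unrounded ratio ≈ 0.0043)

0.0038
0.8979
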